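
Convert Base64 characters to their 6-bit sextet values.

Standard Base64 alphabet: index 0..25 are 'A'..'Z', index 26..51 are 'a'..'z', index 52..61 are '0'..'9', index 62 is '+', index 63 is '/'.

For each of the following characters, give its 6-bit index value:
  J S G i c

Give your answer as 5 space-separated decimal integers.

'J': A..Z range, ord('J') − ord('A') = 9
'S': A..Z range, ord('S') − ord('A') = 18
'G': A..Z range, ord('G') − ord('A') = 6
'i': a..z range, 26 + ord('i') − ord('a') = 34
'c': a..z range, 26 + ord('c') − ord('a') = 28

Answer: 9 18 6 34 28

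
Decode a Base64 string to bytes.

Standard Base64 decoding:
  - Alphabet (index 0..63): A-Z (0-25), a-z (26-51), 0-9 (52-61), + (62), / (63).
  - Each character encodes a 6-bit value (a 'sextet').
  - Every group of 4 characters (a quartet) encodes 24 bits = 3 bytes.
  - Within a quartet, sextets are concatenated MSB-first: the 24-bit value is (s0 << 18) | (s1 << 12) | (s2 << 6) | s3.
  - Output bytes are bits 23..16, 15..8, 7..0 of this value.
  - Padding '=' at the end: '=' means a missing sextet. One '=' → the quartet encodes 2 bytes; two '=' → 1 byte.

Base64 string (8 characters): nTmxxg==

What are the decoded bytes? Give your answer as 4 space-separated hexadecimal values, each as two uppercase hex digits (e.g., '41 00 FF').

After char 0 ('n'=39): chars_in_quartet=1 acc=0x27 bytes_emitted=0
After char 1 ('T'=19): chars_in_quartet=2 acc=0x9D3 bytes_emitted=0
After char 2 ('m'=38): chars_in_quartet=3 acc=0x274E6 bytes_emitted=0
After char 3 ('x'=49): chars_in_quartet=4 acc=0x9D39B1 -> emit 9D 39 B1, reset; bytes_emitted=3
After char 4 ('x'=49): chars_in_quartet=1 acc=0x31 bytes_emitted=3
After char 5 ('g'=32): chars_in_quartet=2 acc=0xC60 bytes_emitted=3
Padding '==': partial quartet acc=0xC60 -> emit C6; bytes_emitted=4

Answer: 9D 39 B1 C6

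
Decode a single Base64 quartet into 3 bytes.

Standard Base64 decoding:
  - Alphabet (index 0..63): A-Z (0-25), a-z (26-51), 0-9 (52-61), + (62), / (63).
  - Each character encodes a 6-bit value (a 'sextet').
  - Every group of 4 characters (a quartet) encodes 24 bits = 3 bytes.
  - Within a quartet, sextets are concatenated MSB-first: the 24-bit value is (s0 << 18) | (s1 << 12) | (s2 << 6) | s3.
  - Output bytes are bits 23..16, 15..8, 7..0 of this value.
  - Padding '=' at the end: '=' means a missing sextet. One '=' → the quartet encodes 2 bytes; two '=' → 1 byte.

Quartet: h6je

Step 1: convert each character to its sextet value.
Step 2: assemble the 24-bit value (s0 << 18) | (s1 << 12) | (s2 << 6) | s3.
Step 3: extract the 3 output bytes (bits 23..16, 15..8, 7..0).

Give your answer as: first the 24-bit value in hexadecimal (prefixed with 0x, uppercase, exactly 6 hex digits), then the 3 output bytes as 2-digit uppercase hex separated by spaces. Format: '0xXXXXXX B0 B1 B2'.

Sextets: h=33, 6=58, j=35, e=30
24-bit: (33<<18) | (58<<12) | (35<<6) | 30
      = 0x840000 | 0x03A000 | 0x0008C0 | 0x00001E
      = 0x87A8DE
Bytes: (v>>16)&0xFF=87, (v>>8)&0xFF=A8, v&0xFF=DE

Answer: 0x87A8DE 87 A8 DE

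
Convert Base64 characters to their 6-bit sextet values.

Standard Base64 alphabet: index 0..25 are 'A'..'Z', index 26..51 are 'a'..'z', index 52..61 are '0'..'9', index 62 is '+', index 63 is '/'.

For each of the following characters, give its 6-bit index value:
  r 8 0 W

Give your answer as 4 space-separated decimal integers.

'r': a..z range, 26 + ord('r') − ord('a') = 43
'8': 0..9 range, 52 + ord('8') − ord('0') = 60
'0': 0..9 range, 52 + ord('0') − ord('0') = 52
'W': A..Z range, ord('W') − ord('A') = 22

Answer: 43 60 52 22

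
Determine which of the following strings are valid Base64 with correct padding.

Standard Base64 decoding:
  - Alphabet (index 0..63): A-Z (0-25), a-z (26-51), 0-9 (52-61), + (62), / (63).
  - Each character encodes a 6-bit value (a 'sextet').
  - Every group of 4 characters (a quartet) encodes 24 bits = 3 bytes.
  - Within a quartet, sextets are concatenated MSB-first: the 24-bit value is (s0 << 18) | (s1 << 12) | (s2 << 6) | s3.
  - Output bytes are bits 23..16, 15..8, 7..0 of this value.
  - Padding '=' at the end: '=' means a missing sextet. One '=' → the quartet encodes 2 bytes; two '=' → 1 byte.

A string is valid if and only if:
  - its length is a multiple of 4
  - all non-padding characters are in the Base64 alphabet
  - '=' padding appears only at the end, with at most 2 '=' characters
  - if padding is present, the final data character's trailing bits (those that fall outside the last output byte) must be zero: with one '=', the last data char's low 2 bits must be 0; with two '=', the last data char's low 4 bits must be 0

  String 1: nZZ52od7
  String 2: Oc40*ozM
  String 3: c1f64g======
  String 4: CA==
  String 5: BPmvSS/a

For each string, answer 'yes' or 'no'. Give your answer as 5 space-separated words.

String 1: 'nZZ52od7' → valid
String 2: 'Oc40*ozM' → invalid (bad char(s): ['*'])
String 3: 'c1f64g======' → invalid (6 pad chars (max 2))
String 4: 'CA==' → valid
String 5: 'BPmvSS/a' → valid

Answer: yes no no yes yes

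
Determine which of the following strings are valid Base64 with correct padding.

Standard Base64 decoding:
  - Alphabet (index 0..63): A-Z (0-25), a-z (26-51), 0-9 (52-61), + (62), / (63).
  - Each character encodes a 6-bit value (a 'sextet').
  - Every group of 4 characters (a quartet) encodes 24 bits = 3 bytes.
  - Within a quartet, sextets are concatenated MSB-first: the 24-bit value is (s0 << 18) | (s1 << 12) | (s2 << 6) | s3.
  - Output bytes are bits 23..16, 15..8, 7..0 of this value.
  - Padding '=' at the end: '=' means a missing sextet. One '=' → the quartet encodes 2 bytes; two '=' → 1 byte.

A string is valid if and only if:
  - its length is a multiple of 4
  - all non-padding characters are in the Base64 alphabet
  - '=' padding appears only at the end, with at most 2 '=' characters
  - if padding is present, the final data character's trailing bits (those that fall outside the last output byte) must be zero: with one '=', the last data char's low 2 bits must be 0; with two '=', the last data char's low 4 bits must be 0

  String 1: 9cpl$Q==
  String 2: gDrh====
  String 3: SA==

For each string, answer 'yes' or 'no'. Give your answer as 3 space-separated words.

String 1: '9cpl$Q==' → invalid (bad char(s): ['$'])
String 2: 'gDrh====' → invalid (4 pad chars (max 2))
String 3: 'SA==' → valid

Answer: no no yes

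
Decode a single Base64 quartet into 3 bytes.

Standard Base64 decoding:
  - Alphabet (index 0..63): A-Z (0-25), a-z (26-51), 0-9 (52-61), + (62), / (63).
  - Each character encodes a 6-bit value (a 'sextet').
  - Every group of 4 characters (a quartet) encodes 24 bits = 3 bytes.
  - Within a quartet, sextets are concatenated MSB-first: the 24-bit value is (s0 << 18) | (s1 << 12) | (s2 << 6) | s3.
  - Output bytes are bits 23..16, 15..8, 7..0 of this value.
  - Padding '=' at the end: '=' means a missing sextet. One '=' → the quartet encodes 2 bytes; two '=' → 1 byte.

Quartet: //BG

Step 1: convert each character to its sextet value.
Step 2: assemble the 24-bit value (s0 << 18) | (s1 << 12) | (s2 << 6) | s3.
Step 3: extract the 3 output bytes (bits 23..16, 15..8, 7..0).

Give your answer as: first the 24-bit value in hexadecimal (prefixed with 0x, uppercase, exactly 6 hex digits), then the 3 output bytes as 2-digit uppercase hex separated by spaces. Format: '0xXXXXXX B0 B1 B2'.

Sextets: /=63, /=63, B=1, G=6
24-bit: (63<<18) | (63<<12) | (1<<6) | 6
      = 0xFC0000 | 0x03F000 | 0x000040 | 0x000006
      = 0xFFF046
Bytes: (v>>16)&0xFF=FF, (v>>8)&0xFF=F0, v&0xFF=46

Answer: 0xFFF046 FF F0 46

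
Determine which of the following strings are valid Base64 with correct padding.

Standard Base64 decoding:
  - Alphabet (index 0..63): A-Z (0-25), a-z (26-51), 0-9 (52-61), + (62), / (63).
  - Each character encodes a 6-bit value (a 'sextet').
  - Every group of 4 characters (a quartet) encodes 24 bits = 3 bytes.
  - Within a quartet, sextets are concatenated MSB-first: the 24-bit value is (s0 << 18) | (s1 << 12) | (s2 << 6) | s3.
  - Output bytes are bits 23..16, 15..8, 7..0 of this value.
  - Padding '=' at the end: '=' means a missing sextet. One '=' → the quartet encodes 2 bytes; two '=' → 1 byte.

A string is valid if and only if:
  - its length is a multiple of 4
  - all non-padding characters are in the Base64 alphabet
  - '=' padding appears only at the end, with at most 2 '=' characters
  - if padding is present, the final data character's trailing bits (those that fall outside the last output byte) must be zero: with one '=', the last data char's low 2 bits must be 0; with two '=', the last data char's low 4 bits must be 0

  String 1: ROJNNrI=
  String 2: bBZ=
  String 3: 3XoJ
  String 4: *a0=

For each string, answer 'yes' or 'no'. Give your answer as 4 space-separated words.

Answer: yes no yes no

Derivation:
String 1: 'ROJNNrI=' → valid
String 2: 'bBZ=' → invalid (bad trailing bits)
String 3: '3XoJ' → valid
String 4: '*a0=' → invalid (bad char(s): ['*'])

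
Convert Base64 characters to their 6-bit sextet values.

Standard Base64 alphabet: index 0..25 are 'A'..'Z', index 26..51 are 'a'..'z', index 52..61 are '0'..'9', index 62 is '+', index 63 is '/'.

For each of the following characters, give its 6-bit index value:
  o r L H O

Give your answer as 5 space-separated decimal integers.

'o': a..z range, 26 + ord('o') − ord('a') = 40
'r': a..z range, 26 + ord('r') − ord('a') = 43
'L': A..Z range, ord('L') − ord('A') = 11
'H': A..Z range, ord('H') − ord('A') = 7
'O': A..Z range, ord('O') − ord('A') = 14

Answer: 40 43 11 7 14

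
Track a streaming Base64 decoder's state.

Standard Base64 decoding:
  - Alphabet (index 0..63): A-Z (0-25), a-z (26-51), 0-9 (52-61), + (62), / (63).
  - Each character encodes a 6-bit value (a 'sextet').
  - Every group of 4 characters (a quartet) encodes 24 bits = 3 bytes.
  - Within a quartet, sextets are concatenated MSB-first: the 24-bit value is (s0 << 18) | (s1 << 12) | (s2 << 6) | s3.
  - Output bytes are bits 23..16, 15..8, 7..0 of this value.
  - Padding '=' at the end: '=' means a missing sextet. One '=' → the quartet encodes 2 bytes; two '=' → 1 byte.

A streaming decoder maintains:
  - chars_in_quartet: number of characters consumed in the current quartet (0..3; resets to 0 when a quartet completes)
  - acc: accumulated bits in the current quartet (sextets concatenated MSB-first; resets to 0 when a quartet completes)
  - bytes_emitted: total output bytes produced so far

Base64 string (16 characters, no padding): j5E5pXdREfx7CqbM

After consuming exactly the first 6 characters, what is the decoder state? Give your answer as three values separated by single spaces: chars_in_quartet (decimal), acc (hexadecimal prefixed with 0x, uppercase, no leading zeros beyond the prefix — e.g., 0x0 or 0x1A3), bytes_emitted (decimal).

After char 0 ('j'=35): chars_in_quartet=1 acc=0x23 bytes_emitted=0
After char 1 ('5'=57): chars_in_quartet=2 acc=0x8F9 bytes_emitted=0
After char 2 ('E'=4): chars_in_quartet=3 acc=0x23E44 bytes_emitted=0
After char 3 ('5'=57): chars_in_quartet=4 acc=0x8F9139 -> emit 8F 91 39, reset; bytes_emitted=3
After char 4 ('p'=41): chars_in_quartet=1 acc=0x29 bytes_emitted=3
After char 5 ('X'=23): chars_in_quartet=2 acc=0xA57 bytes_emitted=3

Answer: 2 0xA57 3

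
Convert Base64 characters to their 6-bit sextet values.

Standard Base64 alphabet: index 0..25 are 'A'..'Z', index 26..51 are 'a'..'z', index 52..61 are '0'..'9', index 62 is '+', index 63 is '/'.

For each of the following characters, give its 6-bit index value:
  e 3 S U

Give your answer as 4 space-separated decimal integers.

'e': a..z range, 26 + ord('e') − ord('a') = 30
'3': 0..9 range, 52 + ord('3') − ord('0') = 55
'S': A..Z range, ord('S') − ord('A') = 18
'U': A..Z range, ord('U') − ord('A') = 20

Answer: 30 55 18 20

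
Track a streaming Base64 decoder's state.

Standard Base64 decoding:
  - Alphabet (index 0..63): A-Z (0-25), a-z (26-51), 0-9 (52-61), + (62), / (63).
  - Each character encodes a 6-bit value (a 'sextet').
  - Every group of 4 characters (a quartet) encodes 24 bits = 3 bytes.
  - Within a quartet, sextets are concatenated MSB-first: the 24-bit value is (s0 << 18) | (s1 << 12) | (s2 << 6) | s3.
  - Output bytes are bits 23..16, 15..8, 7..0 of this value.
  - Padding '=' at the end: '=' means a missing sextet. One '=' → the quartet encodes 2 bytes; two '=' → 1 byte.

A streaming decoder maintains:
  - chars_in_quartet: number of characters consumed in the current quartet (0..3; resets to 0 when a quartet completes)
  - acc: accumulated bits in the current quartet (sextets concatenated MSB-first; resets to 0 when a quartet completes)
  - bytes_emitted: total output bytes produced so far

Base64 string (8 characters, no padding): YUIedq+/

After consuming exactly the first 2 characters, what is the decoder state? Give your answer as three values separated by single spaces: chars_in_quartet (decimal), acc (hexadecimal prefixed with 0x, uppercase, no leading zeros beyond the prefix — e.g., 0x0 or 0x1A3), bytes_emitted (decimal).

After char 0 ('Y'=24): chars_in_quartet=1 acc=0x18 bytes_emitted=0
After char 1 ('U'=20): chars_in_quartet=2 acc=0x614 bytes_emitted=0

Answer: 2 0x614 0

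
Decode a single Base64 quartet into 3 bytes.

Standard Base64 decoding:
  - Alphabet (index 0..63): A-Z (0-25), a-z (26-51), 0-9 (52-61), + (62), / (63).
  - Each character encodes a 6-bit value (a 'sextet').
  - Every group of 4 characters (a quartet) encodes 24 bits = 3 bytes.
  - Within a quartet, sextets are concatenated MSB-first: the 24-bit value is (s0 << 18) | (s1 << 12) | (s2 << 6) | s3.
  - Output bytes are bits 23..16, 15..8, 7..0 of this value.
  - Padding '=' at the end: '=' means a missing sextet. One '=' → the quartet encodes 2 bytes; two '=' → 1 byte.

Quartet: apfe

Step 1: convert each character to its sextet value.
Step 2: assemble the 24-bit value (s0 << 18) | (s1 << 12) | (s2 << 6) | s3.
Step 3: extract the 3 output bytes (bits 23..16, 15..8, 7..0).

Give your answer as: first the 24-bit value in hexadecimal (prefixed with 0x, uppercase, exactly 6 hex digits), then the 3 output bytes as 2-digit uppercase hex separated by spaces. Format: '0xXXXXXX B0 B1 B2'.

Sextets: a=26, p=41, f=31, e=30
24-bit: (26<<18) | (41<<12) | (31<<6) | 30
      = 0x680000 | 0x029000 | 0x0007C0 | 0x00001E
      = 0x6A97DE
Bytes: (v>>16)&0xFF=6A, (v>>8)&0xFF=97, v&0xFF=DE

Answer: 0x6A97DE 6A 97 DE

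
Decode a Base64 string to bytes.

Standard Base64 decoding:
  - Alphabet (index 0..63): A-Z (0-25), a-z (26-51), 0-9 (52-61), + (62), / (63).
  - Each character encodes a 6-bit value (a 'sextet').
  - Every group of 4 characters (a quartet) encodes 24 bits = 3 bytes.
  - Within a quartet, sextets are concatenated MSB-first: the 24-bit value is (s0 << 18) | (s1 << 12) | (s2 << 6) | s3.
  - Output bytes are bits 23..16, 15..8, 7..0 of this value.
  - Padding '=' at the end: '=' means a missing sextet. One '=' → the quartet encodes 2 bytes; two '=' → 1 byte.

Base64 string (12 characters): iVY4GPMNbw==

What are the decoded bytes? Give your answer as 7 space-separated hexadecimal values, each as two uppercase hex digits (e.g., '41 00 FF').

After char 0 ('i'=34): chars_in_quartet=1 acc=0x22 bytes_emitted=0
After char 1 ('V'=21): chars_in_quartet=2 acc=0x895 bytes_emitted=0
After char 2 ('Y'=24): chars_in_quartet=3 acc=0x22558 bytes_emitted=0
After char 3 ('4'=56): chars_in_quartet=4 acc=0x895638 -> emit 89 56 38, reset; bytes_emitted=3
After char 4 ('G'=6): chars_in_quartet=1 acc=0x6 bytes_emitted=3
After char 5 ('P'=15): chars_in_quartet=2 acc=0x18F bytes_emitted=3
After char 6 ('M'=12): chars_in_quartet=3 acc=0x63CC bytes_emitted=3
After char 7 ('N'=13): chars_in_quartet=4 acc=0x18F30D -> emit 18 F3 0D, reset; bytes_emitted=6
After char 8 ('b'=27): chars_in_quartet=1 acc=0x1B bytes_emitted=6
After char 9 ('w'=48): chars_in_quartet=2 acc=0x6F0 bytes_emitted=6
Padding '==': partial quartet acc=0x6F0 -> emit 6F; bytes_emitted=7

Answer: 89 56 38 18 F3 0D 6F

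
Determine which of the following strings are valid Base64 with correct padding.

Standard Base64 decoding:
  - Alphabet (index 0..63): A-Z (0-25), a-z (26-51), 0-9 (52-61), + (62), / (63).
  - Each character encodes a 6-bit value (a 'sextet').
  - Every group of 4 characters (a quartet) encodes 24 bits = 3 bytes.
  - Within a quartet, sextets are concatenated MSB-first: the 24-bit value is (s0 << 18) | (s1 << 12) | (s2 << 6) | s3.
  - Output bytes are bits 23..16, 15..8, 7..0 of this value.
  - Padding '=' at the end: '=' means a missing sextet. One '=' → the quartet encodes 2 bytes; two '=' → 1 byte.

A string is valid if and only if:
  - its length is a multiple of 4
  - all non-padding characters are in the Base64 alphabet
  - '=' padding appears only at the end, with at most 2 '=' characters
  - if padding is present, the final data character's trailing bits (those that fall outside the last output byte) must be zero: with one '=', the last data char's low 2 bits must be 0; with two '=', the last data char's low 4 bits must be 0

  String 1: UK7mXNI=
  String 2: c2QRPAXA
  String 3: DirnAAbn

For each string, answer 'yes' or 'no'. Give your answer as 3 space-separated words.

String 1: 'UK7mXNI=' → valid
String 2: 'c2QRPAXA' → valid
String 3: 'DirnAAbn' → valid

Answer: yes yes yes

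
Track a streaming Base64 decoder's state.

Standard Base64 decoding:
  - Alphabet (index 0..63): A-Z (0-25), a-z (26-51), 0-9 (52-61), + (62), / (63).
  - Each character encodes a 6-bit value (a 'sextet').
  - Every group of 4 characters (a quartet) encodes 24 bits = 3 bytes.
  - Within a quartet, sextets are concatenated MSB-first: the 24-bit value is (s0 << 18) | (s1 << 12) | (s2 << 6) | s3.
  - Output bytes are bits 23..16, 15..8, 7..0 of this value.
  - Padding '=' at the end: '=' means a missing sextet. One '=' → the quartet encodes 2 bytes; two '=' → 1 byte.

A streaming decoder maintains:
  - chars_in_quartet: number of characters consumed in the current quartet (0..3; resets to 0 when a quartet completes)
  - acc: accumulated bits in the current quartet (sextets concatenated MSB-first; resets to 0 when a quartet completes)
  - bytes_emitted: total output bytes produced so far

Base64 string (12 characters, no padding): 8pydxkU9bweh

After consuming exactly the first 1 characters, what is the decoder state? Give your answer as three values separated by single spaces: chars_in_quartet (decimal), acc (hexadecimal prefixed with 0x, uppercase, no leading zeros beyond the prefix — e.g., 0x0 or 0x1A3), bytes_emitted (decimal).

Answer: 1 0x3C 0

Derivation:
After char 0 ('8'=60): chars_in_quartet=1 acc=0x3C bytes_emitted=0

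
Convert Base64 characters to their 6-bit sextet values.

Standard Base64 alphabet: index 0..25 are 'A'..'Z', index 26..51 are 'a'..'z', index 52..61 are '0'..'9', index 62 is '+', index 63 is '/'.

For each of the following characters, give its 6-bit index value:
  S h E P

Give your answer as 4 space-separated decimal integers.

'S': A..Z range, ord('S') − ord('A') = 18
'h': a..z range, 26 + ord('h') − ord('a') = 33
'E': A..Z range, ord('E') − ord('A') = 4
'P': A..Z range, ord('P') − ord('A') = 15

Answer: 18 33 4 15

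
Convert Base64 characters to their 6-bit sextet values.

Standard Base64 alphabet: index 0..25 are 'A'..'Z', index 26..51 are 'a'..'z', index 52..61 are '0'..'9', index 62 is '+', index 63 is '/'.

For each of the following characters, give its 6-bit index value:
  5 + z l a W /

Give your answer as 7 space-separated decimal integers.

'5': 0..9 range, 52 + ord('5') − ord('0') = 57
'+': index 62
'z': a..z range, 26 + ord('z') − ord('a') = 51
'l': a..z range, 26 + ord('l') − ord('a') = 37
'a': a..z range, 26 + ord('a') − ord('a') = 26
'W': A..Z range, ord('W') − ord('A') = 22
'/': index 63

Answer: 57 62 51 37 26 22 63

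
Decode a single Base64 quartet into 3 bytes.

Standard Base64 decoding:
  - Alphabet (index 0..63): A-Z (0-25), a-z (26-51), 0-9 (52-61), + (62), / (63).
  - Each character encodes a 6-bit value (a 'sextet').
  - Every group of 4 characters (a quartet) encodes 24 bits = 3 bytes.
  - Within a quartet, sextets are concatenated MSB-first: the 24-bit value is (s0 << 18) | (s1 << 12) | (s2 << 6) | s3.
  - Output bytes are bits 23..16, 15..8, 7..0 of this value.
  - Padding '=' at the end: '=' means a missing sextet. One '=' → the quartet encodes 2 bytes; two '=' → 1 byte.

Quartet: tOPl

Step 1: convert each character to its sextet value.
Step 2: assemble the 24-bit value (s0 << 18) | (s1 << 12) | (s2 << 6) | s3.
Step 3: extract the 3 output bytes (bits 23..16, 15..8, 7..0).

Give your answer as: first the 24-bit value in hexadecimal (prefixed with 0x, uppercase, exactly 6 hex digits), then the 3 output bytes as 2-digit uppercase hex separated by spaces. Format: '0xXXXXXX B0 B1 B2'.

Answer: 0xB4E3E5 B4 E3 E5

Derivation:
Sextets: t=45, O=14, P=15, l=37
24-bit: (45<<18) | (14<<12) | (15<<6) | 37
      = 0xB40000 | 0x00E000 | 0x0003C0 | 0x000025
      = 0xB4E3E5
Bytes: (v>>16)&0xFF=B4, (v>>8)&0xFF=E3, v&0xFF=E5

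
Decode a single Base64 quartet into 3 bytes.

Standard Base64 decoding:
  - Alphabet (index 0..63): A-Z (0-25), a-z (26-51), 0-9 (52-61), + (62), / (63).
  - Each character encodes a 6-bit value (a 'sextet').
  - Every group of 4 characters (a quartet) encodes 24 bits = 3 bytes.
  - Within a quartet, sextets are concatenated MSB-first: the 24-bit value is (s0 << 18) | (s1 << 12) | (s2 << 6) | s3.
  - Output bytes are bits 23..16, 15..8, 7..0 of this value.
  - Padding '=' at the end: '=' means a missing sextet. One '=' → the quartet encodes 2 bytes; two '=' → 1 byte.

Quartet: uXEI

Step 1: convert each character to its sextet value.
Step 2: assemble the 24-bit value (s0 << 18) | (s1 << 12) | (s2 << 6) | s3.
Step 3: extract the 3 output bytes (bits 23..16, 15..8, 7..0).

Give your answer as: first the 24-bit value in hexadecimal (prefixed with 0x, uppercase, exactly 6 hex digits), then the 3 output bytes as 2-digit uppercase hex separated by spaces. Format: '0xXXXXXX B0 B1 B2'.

Answer: 0xB97108 B9 71 08

Derivation:
Sextets: u=46, X=23, E=4, I=8
24-bit: (46<<18) | (23<<12) | (4<<6) | 8
      = 0xB80000 | 0x017000 | 0x000100 | 0x000008
      = 0xB97108
Bytes: (v>>16)&0xFF=B9, (v>>8)&0xFF=71, v&0xFF=08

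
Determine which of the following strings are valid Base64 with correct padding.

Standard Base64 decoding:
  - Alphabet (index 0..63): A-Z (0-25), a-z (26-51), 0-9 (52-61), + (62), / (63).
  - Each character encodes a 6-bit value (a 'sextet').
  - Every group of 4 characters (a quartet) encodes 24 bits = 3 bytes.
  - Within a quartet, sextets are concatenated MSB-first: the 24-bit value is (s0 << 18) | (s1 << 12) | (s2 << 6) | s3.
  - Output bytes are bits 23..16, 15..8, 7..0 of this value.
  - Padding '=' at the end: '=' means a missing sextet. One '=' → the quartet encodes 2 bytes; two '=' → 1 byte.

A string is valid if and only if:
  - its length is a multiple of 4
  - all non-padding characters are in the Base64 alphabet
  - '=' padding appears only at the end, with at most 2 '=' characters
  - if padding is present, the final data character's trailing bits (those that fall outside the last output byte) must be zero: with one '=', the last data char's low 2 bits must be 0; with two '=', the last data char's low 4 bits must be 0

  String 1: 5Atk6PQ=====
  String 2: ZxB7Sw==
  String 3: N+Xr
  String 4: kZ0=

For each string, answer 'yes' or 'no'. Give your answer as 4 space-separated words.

Answer: no yes yes yes

Derivation:
String 1: '5Atk6PQ=====' → invalid (5 pad chars (max 2))
String 2: 'ZxB7Sw==' → valid
String 3: 'N+Xr' → valid
String 4: 'kZ0=' → valid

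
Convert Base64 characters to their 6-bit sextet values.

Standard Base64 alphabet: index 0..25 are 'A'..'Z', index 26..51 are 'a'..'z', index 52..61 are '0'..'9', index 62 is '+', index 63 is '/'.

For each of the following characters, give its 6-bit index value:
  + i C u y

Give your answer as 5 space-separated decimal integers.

Answer: 62 34 2 46 50

Derivation:
'+': index 62
'i': a..z range, 26 + ord('i') − ord('a') = 34
'C': A..Z range, ord('C') − ord('A') = 2
'u': a..z range, 26 + ord('u') − ord('a') = 46
'y': a..z range, 26 + ord('y') − ord('a') = 50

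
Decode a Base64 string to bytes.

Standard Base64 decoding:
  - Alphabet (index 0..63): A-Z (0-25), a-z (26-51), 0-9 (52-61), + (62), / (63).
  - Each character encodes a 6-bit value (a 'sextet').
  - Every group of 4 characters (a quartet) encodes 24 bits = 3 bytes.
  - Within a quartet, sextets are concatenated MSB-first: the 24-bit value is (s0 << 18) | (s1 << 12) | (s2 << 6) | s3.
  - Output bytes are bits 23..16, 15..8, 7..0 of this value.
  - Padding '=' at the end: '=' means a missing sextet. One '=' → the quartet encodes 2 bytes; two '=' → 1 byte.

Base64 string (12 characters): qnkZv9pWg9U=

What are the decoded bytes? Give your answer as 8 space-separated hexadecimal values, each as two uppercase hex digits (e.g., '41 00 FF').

Answer: AA 79 19 BF DA 56 83 D5

Derivation:
After char 0 ('q'=42): chars_in_quartet=1 acc=0x2A bytes_emitted=0
After char 1 ('n'=39): chars_in_quartet=2 acc=0xAA7 bytes_emitted=0
After char 2 ('k'=36): chars_in_quartet=3 acc=0x2A9E4 bytes_emitted=0
After char 3 ('Z'=25): chars_in_quartet=4 acc=0xAA7919 -> emit AA 79 19, reset; bytes_emitted=3
After char 4 ('v'=47): chars_in_quartet=1 acc=0x2F bytes_emitted=3
After char 5 ('9'=61): chars_in_quartet=2 acc=0xBFD bytes_emitted=3
After char 6 ('p'=41): chars_in_quartet=3 acc=0x2FF69 bytes_emitted=3
After char 7 ('W'=22): chars_in_quartet=4 acc=0xBFDA56 -> emit BF DA 56, reset; bytes_emitted=6
After char 8 ('g'=32): chars_in_quartet=1 acc=0x20 bytes_emitted=6
After char 9 ('9'=61): chars_in_quartet=2 acc=0x83D bytes_emitted=6
After char 10 ('U'=20): chars_in_quartet=3 acc=0x20F54 bytes_emitted=6
Padding '=': partial quartet acc=0x20F54 -> emit 83 D5; bytes_emitted=8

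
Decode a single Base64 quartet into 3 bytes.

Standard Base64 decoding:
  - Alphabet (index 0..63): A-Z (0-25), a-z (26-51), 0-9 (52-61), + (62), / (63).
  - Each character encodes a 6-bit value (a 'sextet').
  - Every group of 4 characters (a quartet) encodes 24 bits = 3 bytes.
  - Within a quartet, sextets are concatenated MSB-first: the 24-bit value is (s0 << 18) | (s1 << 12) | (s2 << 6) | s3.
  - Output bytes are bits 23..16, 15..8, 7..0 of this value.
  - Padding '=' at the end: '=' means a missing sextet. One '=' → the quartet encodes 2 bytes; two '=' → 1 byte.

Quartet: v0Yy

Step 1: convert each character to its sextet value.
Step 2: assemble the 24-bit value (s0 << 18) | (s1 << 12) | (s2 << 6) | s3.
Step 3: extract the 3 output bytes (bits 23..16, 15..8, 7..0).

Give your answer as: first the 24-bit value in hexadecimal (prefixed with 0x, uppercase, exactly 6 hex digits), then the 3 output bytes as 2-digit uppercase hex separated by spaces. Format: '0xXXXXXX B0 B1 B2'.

Sextets: v=47, 0=52, Y=24, y=50
24-bit: (47<<18) | (52<<12) | (24<<6) | 50
      = 0xBC0000 | 0x034000 | 0x000600 | 0x000032
      = 0xBF4632
Bytes: (v>>16)&0xFF=BF, (v>>8)&0xFF=46, v&0xFF=32

Answer: 0xBF4632 BF 46 32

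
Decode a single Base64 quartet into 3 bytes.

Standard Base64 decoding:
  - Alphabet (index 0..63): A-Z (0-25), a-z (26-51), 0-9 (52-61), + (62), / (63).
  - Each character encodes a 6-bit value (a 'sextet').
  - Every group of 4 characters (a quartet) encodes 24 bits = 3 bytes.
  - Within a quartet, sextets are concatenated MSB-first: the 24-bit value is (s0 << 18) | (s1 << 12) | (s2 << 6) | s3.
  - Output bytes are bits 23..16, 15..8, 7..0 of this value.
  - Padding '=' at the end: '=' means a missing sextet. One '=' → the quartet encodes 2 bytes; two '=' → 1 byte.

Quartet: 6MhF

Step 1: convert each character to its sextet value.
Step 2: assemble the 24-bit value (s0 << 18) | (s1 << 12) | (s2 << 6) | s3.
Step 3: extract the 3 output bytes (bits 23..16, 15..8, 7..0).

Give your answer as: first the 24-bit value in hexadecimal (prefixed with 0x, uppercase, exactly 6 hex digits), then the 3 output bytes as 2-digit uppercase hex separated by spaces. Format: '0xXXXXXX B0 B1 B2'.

Answer: 0xE8C845 E8 C8 45

Derivation:
Sextets: 6=58, M=12, h=33, F=5
24-bit: (58<<18) | (12<<12) | (33<<6) | 5
      = 0xE80000 | 0x00C000 | 0x000840 | 0x000005
      = 0xE8C845
Bytes: (v>>16)&0xFF=E8, (v>>8)&0xFF=C8, v&0xFF=45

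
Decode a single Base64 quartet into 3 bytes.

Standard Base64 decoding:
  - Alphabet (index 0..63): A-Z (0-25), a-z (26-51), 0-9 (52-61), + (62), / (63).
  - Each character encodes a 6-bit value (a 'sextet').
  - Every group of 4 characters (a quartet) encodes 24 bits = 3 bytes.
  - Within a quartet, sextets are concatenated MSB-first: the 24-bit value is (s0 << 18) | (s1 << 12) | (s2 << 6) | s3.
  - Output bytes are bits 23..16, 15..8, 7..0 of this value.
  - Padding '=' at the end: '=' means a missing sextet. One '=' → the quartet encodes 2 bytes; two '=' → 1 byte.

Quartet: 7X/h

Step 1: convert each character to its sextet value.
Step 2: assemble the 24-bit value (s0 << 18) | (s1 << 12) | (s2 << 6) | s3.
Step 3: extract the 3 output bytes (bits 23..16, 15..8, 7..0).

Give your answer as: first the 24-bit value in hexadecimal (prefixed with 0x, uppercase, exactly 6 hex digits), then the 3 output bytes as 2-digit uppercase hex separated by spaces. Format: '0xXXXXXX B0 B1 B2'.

Answer: 0xED7FE1 ED 7F E1

Derivation:
Sextets: 7=59, X=23, /=63, h=33
24-bit: (59<<18) | (23<<12) | (63<<6) | 33
      = 0xEC0000 | 0x017000 | 0x000FC0 | 0x000021
      = 0xED7FE1
Bytes: (v>>16)&0xFF=ED, (v>>8)&0xFF=7F, v&0xFF=E1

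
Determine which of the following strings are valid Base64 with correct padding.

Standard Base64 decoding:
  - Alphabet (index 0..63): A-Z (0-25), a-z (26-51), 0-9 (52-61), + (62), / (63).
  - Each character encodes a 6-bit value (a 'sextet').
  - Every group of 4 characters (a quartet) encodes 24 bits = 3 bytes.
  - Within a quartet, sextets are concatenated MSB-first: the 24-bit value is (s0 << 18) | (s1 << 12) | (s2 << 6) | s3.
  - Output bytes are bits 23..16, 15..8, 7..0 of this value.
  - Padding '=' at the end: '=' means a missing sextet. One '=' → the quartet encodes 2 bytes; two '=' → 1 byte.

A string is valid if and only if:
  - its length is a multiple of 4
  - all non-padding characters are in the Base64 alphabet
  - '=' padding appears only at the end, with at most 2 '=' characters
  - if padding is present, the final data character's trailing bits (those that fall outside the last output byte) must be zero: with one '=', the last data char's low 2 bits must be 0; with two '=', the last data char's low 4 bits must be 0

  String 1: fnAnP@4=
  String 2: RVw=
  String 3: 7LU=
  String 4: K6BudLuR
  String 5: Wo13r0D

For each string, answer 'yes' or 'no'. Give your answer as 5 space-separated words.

Answer: no yes yes yes no

Derivation:
String 1: 'fnAnP@4=' → invalid (bad char(s): ['@'])
String 2: 'RVw=' → valid
String 3: '7LU=' → valid
String 4: 'K6BudLuR' → valid
String 5: 'Wo13r0D' → invalid (len=7 not mult of 4)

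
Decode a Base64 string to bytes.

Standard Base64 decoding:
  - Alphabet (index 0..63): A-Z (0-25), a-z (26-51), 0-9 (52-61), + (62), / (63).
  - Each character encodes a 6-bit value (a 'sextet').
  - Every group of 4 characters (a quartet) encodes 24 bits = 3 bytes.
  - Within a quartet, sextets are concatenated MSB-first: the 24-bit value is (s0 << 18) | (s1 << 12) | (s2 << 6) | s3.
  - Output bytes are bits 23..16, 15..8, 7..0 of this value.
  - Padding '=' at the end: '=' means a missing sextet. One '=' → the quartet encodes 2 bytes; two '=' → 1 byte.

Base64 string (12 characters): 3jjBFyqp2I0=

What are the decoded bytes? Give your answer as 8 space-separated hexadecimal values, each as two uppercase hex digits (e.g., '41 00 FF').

After char 0 ('3'=55): chars_in_quartet=1 acc=0x37 bytes_emitted=0
After char 1 ('j'=35): chars_in_quartet=2 acc=0xDE3 bytes_emitted=0
After char 2 ('j'=35): chars_in_quartet=3 acc=0x378E3 bytes_emitted=0
After char 3 ('B'=1): chars_in_quartet=4 acc=0xDE38C1 -> emit DE 38 C1, reset; bytes_emitted=3
After char 4 ('F'=5): chars_in_quartet=1 acc=0x5 bytes_emitted=3
After char 5 ('y'=50): chars_in_quartet=2 acc=0x172 bytes_emitted=3
After char 6 ('q'=42): chars_in_quartet=3 acc=0x5CAA bytes_emitted=3
After char 7 ('p'=41): chars_in_quartet=4 acc=0x172AA9 -> emit 17 2A A9, reset; bytes_emitted=6
After char 8 ('2'=54): chars_in_quartet=1 acc=0x36 bytes_emitted=6
After char 9 ('I'=8): chars_in_quartet=2 acc=0xD88 bytes_emitted=6
After char 10 ('0'=52): chars_in_quartet=3 acc=0x36234 bytes_emitted=6
Padding '=': partial quartet acc=0x36234 -> emit D8 8D; bytes_emitted=8

Answer: DE 38 C1 17 2A A9 D8 8D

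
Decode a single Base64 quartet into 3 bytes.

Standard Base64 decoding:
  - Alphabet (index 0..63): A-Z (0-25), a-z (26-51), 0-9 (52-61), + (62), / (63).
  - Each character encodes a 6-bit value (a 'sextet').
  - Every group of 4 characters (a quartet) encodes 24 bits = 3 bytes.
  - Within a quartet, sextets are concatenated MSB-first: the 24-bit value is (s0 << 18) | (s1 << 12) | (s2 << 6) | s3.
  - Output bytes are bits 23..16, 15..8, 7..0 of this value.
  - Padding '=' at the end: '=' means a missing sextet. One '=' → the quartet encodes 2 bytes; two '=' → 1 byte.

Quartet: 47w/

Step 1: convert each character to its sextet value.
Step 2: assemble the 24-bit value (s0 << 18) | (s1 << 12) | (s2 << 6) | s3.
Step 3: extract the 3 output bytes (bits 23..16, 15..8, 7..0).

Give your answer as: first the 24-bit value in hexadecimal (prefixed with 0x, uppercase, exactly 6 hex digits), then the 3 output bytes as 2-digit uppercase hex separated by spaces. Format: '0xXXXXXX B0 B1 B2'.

Sextets: 4=56, 7=59, w=48, /=63
24-bit: (56<<18) | (59<<12) | (48<<6) | 63
      = 0xE00000 | 0x03B000 | 0x000C00 | 0x00003F
      = 0xE3BC3F
Bytes: (v>>16)&0xFF=E3, (v>>8)&0xFF=BC, v&0xFF=3F

Answer: 0xE3BC3F E3 BC 3F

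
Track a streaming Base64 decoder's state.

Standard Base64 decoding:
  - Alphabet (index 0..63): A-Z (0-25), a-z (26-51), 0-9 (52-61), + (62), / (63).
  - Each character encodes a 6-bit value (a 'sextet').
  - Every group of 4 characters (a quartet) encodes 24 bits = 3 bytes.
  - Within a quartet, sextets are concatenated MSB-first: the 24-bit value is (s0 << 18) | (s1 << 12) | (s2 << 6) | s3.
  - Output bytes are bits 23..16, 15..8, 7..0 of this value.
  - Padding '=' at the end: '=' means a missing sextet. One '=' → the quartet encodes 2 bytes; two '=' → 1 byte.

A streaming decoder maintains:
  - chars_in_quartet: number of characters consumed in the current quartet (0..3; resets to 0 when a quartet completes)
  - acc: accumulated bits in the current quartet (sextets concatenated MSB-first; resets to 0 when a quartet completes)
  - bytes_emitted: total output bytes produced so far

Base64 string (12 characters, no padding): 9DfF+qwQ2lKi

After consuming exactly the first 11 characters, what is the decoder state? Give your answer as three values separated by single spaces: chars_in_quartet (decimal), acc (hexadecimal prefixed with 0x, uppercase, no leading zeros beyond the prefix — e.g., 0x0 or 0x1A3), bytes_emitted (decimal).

After char 0 ('9'=61): chars_in_quartet=1 acc=0x3D bytes_emitted=0
After char 1 ('D'=3): chars_in_quartet=2 acc=0xF43 bytes_emitted=0
After char 2 ('f'=31): chars_in_quartet=3 acc=0x3D0DF bytes_emitted=0
After char 3 ('F'=5): chars_in_quartet=4 acc=0xF437C5 -> emit F4 37 C5, reset; bytes_emitted=3
After char 4 ('+'=62): chars_in_quartet=1 acc=0x3E bytes_emitted=3
After char 5 ('q'=42): chars_in_quartet=2 acc=0xFAA bytes_emitted=3
After char 6 ('w'=48): chars_in_quartet=3 acc=0x3EAB0 bytes_emitted=3
After char 7 ('Q'=16): chars_in_quartet=4 acc=0xFAAC10 -> emit FA AC 10, reset; bytes_emitted=6
After char 8 ('2'=54): chars_in_quartet=1 acc=0x36 bytes_emitted=6
After char 9 ('l'=37): chars_in_quartet=2 acc=0xDA5 bytes_emitted=6
After char 10 ('K'=10): chars_in_quartet=3 acc=0x3694A bytes_emitted=6

Answer: 3 0x3694A 6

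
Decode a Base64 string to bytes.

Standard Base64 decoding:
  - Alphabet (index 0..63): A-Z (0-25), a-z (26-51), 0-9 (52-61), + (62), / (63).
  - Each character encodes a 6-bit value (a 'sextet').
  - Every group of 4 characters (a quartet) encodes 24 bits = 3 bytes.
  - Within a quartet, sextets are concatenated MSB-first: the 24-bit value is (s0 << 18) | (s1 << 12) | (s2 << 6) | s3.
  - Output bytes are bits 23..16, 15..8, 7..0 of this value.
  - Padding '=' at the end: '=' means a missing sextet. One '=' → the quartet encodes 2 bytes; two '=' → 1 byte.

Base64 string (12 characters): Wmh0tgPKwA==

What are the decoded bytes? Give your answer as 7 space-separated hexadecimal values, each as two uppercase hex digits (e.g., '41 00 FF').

After char 0 ('W'=22): chars_in_quartet=1 acc=0x16 bytes_emitted=0
After char 1 ('m'=38): chars_in_quartet=2 acc=0x5A6 bytes_emitted=0
After char 2 ('h'=33): chars_in_quartet=3 acc=0x169A1 bytes_emitted=0
After char 3 ('0'=52): chars_in_quartet=4 acc=0x5A6874 -> emit 5A 68 74, reset; bytes_emitted=3
After char 4 ('t'=45): chars_in_quartet=1 acc=0x2D bytes_emitted=3
After char 5 ('g'=32): chars_in_quartet=2 acc=0xB60 bytes_emitted=3
After char 6 ('P'=15): chars_in_quartet=3 acc=0x2D80F bytes_emitted=3
After char 7 ('K'=10): chars_in_quartet=4 acc=0xB603CA -> emit B6 03 CA, reset; bytes_emitted=6
After char 8 ('w'=48): chars_in_quartet=1 acc=0x30 bytes_emitted=6
After char 9 ('A'=0): chars_in_quartet=2 acc=0xC00 bytes_emitted=6
Padding '==': partial quartet acc=0xC00 -> emit C0; bytes_emitted=7

Answer: 5A 68 74 B6 03 CA C0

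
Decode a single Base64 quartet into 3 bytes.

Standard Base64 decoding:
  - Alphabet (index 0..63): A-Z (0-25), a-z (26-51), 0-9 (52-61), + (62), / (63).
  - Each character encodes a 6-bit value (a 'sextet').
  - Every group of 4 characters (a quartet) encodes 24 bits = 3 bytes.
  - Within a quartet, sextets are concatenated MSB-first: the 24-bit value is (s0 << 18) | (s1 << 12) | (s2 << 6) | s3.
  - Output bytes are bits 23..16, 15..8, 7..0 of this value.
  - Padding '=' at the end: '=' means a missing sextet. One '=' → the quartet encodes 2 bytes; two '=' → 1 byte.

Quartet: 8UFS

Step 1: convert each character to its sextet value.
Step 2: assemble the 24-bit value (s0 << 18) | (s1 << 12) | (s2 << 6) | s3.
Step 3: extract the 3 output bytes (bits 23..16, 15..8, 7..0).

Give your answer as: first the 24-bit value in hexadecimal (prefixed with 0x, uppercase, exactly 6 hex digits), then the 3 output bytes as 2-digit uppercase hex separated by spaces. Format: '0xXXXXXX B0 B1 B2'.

Answer: 0xF14152 F1 41 52

Derivation:
Sextets: 8=60, U=20, F=5, S=18
24-bit: (60<<18) | (20<<12) | (5<<6) | 18
      = 0xF00000 | 0x014000 | 0x000140 | 0x000012
      = 0xF14152
Bytes: (v>>16)&0xFF=F1, (v>>8)&0xFF=41, v&0xFF=52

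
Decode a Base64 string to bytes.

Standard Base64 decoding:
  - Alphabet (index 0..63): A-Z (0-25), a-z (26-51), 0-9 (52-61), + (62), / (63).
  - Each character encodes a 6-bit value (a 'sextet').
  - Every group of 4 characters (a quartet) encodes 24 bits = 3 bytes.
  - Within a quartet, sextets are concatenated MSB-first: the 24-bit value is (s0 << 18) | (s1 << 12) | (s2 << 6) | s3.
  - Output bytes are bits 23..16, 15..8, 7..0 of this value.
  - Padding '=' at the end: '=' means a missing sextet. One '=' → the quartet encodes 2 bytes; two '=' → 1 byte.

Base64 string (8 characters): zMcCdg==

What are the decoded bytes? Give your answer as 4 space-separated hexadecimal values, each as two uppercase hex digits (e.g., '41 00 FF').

After char 0 ('z'=51): chars_in_quartet=1 acc=0x33 bytes_emitted=0
After char 1 ('M'=12): chars_in_quartet=2 acc=0xCCC bytes_emitted=0
After char 2 ('c'=28): chars_in_quartet=3 acc=0x3331C bytes_emitted=0
After char 3 ('C'=2): chars_in_quartet=4 acc=0xCCC702 -> emit CC C7 02, reset; bytes_emitted=3
After char 4 ('d'=29): chars_in_quartet=1 acc=0x1D bytes_emitted=3
After char 5 ('g'=32): chars_in_quartet=2 acc=0x760 bytes_emitted=3
Padding '==': partial quartet acc=0x760 -> emit 76; bytes_emitted=4

Answer: CC C7 02 76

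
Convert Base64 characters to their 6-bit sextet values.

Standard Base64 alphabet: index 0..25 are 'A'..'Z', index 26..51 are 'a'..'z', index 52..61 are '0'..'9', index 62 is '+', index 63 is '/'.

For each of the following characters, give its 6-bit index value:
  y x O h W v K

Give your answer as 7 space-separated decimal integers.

'y': a..z range, 26 + ord('y') − ord('a') = 50
'x': a..z range, 26 + ord('x') − ord('a') = 49
'O': A..Z range, ord('O') − ord('A') = 14
'h': a..z range, 26 + ord('h') − ord('a') = 33
'W': A..Z range, ord('W') − ord('A') = 22
'v': a..z range, 26 + ord('v') − ord('a') = 47
'K': A..Z range, ord('K') − ord('A') = 10

Answer: 50 49 14 33 22 47 10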